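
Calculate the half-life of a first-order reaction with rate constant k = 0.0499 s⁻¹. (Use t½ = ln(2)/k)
13.89 s

t½ = ln(2)/k = 0.6931/0.0499 = 13.89 s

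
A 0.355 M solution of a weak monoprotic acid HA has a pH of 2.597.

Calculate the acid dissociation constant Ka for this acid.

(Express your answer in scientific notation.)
K_a = 1.82e-05

[H⁺] = 10^(−pH) = 10^(−2.597) = 2.529e-03 M. For HA ⇌ H⁺ + A⁻, Ka = x²/(C − x) = (2.529e-03)²/(0.355 − 2.529e-03) = 1.82e-05.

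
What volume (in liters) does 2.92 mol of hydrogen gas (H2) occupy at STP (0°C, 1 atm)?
At STP, 1 mol of gas occupies 22.4 L
Volume = 2.92 mol × 22.4 L/mol = 65.41 L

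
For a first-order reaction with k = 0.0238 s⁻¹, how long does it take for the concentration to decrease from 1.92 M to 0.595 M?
49.22 s

From ln[A] = ln[A]₀ - k·t: t = ln([A]₀/[A])/k = ln(1.92/0.595)/0.0238 = ln(3.2269)/0.0238 = 1.1715/0.0238 = 49.22 s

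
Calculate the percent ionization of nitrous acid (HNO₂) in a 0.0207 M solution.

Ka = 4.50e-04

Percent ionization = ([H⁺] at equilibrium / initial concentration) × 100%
Percent ionization = 13.7%

Let x = [H⁺]. Ka = x²/(C - x) ⇒ x² + (4.50e-04)x - (4.50e-04)(0.0207) = 0. x = 2.8353e-03. Percent = (2.8353e-03/0.0207) × 100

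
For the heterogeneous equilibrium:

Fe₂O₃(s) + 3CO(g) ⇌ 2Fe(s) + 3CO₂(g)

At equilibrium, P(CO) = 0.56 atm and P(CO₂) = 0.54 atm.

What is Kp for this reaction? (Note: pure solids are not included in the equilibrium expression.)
K_p = 0.897

Solids (Fe₂O₃, Fe) are excluded.
Kp = P(CO₂)³/P(CO)³ = (0.54)³/(0.56)³ = 0.1575/0.1756 = 0.897.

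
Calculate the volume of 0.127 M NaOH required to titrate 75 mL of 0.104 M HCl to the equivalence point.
V_{base} = 61.4 mL

At equivalence: moles acid = moles base.
moles HCl = 0.104 M × 0.075 L = 0.0078 mol
V_NaOH = 0.0078 mol ÷ 0.127 M = 0.06142 L = 61.4 mL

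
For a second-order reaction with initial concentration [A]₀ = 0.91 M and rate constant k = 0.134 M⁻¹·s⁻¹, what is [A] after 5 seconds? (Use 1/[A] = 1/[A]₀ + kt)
0.5653 M

1/[A] = 1/[A]₀ + k·t = 1/0.91 + (0.134)·(5) = 1.0989 + 0.6700 = 1.7689
[A] = 1/1.7689 = 0.5653 M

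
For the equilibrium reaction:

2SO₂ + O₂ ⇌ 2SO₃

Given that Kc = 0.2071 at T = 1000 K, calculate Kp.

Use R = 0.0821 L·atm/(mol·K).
K_p = 0.0025

Δn = (moles gaseous products) − (moles gaseous reactants) = -1
T = 1000 K; RT = 0.0821 × 1000 = 82.1
Kp = Kc·(RT)^Δn = 0.2071 × (82.1)^-1 = 0.2071 × 0.0121803 = 0.0025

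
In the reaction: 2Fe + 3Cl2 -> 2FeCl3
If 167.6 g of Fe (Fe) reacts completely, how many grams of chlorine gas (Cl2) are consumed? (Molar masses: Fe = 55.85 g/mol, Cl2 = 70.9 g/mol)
Moles of Fe = 167.6 g ÷ 55.85 g/mol = 3.0009 mol
Mole ratio: 3 mol Cl2 / 2 mol Fe
Moles of Cl2 = 3.0009 × (3/2) = 4.50134 mol
Mass of Cl2 = 4.50134 mol × 70.9 g/mol = 319.1 g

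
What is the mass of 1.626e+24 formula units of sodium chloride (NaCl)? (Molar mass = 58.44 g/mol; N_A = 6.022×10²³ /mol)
Moles = 1.626e+24 ÷ 6.022×10²³ = 2.7001 mol
Mass = 2.7001 mol × 58.44 g/mol = 157.8 g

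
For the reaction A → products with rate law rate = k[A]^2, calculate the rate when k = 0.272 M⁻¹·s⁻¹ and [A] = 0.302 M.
0.02481 M/s

rate = k·[A]^2 = 0.272·(0.302)^2 = 0.272·0.091204 = 0.02481 M/s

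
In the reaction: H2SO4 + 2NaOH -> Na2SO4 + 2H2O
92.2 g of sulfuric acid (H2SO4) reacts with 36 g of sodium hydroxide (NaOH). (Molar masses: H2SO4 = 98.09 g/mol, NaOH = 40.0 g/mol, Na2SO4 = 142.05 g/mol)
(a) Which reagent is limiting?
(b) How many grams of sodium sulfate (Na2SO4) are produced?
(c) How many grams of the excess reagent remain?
(a) NaOH, (b) 63.92 g, (c) 48.06 g

Moles of H2SO4 = 92.2 g ÷ 98.09 g/mol = 0.939953 mol
Moles of NaOH = 36 g ÷ 40.0 g/mol = 0.9 mol
Moles ÷ coefficient: H2SO4: 0.939953/1 = 0.94, NaOH: 0.9/2 = 0.45
(a) NaOH has the smaller value, so NaOH is the limiting reagent.
(b) Moles of Na2SO4 = 0.9 mol NaOH × (1/2) = 0.45 mol; mass = 0.45 mol × 142.05 g/mol = 63.92 g
(c) H2SO4 consumed = 0.9 × (1/2) = 0.45 mol; remaining = 0.939953 − 0.45 = 0.489953 mol; mass = 0.489953 mol × 98.09 g/mol = 48.06 g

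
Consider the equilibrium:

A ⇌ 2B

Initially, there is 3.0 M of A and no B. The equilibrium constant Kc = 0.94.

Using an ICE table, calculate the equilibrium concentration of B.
[B] = 1.461 M

ICE: [A] = 3.0 − x, [B] = 2x.
Kc = (2x)²/(3.0 − x) = 0.94 ⇒ 4x² + 0.94x − 2.82 = 0.
x = (−0.94 + √(0.94² + 4·4·2.82))/(2·4) = (−0.94 + √46.004)/8 = 0.73032.
[B] = 2x = 1.461 M.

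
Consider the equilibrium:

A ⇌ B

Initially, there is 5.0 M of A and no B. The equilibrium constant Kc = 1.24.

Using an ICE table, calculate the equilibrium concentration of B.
[B] = 2.768 M

ICE: [A] = 5.0 − x, [B] = x.
Kc = x/(5.0 − x) = 1.24 ⇒ x = 1.24·5.0/(1 + 1.24) = 6.2/2.24 = 2.768.
[B] = x = 2.768 M.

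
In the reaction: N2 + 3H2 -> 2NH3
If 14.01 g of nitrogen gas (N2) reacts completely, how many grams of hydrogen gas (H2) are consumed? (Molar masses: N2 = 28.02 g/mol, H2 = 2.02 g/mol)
Moles of N2 = 14.01 g ÷ 28.02 g/mol = 0.5 mol
Mole ratio: 3 mol H2 / 1 mol N2
Moles of H2 = 0.5 × (3/1) = 1.5 mol
Mass of H2 = 1.5 mol × 2.02 g/mol = 3.03 g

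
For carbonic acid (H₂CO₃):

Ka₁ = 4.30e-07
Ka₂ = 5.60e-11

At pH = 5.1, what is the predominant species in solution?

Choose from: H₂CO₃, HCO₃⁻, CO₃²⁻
H₂CO₃

pKa1 = 6.37, pKa2 = 10.25. Each pKa is the crossover between adjacent species; pH = 5.1 lies in the region where H₂CO₃ predominates.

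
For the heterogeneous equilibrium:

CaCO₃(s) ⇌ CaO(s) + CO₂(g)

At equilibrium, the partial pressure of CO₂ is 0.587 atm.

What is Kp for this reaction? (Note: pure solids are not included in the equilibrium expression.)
K_p = 0.587

Solids (CaCO₃, CaO) have activity 1 and are excluded.
Kp = P(CO₂) = 0.587.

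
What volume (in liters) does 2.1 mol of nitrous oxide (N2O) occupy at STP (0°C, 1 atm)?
At STP, 1 mol of gas occupies 22.4 L
Volume = 2.1 mol × 22.4 L/mol = 47.04 L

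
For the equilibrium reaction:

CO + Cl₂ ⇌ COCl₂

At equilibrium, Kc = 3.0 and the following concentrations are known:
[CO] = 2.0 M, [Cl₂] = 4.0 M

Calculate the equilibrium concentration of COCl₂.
[COCl₂] = 24.0000 M

Kc = ([COCl₂]) / ([CO] × [Cl₂]) = 3.0
[COCl₂]^1 = Kc · (reactant terms)/(other product terms) = 3.0 · 8 / 1 = 24
[COCl₂] = 24.0000 M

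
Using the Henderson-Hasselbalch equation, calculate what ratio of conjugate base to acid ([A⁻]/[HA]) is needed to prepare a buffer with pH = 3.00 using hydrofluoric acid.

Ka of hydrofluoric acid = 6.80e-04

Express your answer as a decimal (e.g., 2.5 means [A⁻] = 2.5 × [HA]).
[A⁻]/[HA] = 0.680

pKa = −log(6.80e-04) = 3.1675. pH = pKa + log([A⁻]/[HA]). 3.00 = 3.1675 + log(ratio). log(ratio) = 3.00 − 3.1675 = -0.1675. ratio = 10^(-0.1675) = 0.680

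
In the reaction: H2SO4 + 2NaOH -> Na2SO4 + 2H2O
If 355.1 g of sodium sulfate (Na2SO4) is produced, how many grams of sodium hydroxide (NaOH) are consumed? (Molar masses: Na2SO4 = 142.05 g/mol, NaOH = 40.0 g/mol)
Moles of Na2SO4 = 355.1 g ÷ 142.05 g/mol = 2.49982 mol
Mole ratio: 2 mol NaOH / 1 mol Na2SO4
Moles of NaOH = 2.49982 × (2/1) = 4.99965 mol
Mass of NaOH = 4.99965 mol × 40.0 g/mol = 200 g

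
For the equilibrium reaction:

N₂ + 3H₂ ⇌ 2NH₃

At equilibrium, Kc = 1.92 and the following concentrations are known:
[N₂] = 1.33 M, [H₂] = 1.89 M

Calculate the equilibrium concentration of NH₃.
[NH₃] = 4.1521 M

Kc = ([NH₃]^2) / ([N₂] × [H₂]^3) = 1.92
[NH₃]^2 = Kc · (reactant terms)/(other product terms) = 1.92 · 8.9792 / 1 = 17.24
[NH₃] = (17.24)^(1/2) = 4.1521 M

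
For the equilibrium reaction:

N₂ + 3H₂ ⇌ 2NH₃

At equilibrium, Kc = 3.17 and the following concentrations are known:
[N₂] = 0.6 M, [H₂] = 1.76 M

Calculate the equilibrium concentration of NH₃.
[NH₃] = 3.2201 M

Kc = ([NH₃]^2) / ([N₂] × [H₂]^3) = 3.17
[NH₃]^2 = Kc · (reactant terms)/(other product terms) = 3.17 · 3.2711 / 1 = 10.369
[NH₃] = (10.369)^(1/2) = 3.2201 M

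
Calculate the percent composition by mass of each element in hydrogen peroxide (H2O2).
H: 5.93%, O: 94.06%

Molar mass of H2O2 = 34.02 g/mol
% H = (2 × 1.008) / 34.02 × 100% = 2.016 / 34.02 × 100% = 5.93%
% O = (2 × 16.0) / 34.02 × 100% = 32 / 34.02 × 100% = 94.06%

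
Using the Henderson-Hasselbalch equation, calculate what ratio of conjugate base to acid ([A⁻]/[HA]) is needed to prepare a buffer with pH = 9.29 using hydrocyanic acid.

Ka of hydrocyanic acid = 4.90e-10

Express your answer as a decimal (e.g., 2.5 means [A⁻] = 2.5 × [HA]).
[A⁻]/[HA] = 0.955

pKa = −log(4.90e-10) = 9.3098. pH = pKa + log([A⁻]/[HA]). 9.29 = 9.3098 + log(ratio). log(ratio) = 9.29 − 9.3098 = -0.0198. ratio = 10^(-0.0198) = 0.955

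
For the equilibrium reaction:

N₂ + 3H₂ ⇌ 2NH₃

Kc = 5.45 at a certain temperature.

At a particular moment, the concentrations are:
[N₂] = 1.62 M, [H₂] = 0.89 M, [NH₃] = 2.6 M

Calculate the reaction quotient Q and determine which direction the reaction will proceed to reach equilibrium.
Q = 5.919, Q > K, reaction proceeds reverse (toward reactants)

Q = ([NH₃]^2) / ([N₂] × [H₂]^3)
  = ((2.6)^2) / ((1.62)·(0.89)^3) = 6.76/1.142 = 5.919
Since Q = 5.919 > Kc = 5.45, the reaction proceeds reverse (toward reactants) to reach equilibrium.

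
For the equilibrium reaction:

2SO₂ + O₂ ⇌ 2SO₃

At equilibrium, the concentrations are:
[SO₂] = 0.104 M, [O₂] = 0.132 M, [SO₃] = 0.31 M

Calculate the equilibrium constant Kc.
K_c = 67.3105

Kc = ([SO₃]^2) / ([SO₂]^2 × [O₂])
   = ((0.31)^2) / ((0.104)^2·(0.132))
   = 0.0961 / 0.0014277 = 67.3105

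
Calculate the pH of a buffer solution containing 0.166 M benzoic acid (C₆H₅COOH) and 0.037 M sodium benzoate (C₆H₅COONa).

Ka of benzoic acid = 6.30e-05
pH = 3.55

pKa = -log(6.30e-05) = 4.20. pH = pKa + log([A⁻]/[HA]) = 4.20 + log(0.037/0.166)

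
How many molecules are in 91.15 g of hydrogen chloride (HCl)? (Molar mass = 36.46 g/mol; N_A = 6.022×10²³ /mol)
Moles = 91.15 g ÷ 36.46 g/mol = 2.5 mol
Molecules = 2.5 mol × 6.022×10²³ /mol = 1.506e+24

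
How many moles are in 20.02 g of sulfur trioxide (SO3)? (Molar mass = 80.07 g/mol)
Moles = 20.02 g ÷ 80.07 g/mol = 0.25 mol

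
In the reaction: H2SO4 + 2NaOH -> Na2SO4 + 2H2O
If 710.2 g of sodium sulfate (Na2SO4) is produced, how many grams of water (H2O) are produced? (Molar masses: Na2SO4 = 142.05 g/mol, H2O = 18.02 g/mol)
Moles of Na2SO4 = 710.2 g ÷ 142.05 g/mol = 4.99965 mol
Mole ratio: 2 mol H2O / 1 mol Na2SO4
Moles of H2O = 4.99965 × (2/1) = 9.9993 mol
Mass of H2O = 9.9993 mol × 18.02 g/mol = 180.2 g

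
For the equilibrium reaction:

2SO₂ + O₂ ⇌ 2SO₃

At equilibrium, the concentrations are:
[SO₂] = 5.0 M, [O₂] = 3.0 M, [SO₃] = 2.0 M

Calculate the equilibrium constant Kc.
K_c = 0.0533

Kc = ([SO₃]^2) / ([SO₂]^2 × [O₂])
   = ((2.0)^2) / ((5.0)^2·(3.0))
   = 4 / 75 = 0.0533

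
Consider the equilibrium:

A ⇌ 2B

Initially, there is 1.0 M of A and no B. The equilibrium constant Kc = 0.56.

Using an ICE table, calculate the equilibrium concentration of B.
[B] = 0.621 M

ICE: [A] = 1.0 − x, [B] = 2x.
Kc = (2x)²/(1.0 − x) = 0.56 ⇒ 4x² + 0.56x − 0.56 = 0.
x = (−0.56 + √(0.56² + 4·4·0.56))/(2·4) = (−0.56 + √9.2736)/8 = 0.31066.
[B] = 2x = 0.621 M.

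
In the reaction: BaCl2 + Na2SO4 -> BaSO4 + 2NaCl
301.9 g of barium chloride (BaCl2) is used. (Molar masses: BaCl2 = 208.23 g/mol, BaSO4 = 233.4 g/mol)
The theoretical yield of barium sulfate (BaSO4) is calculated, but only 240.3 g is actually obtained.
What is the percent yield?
Moles of BaCl2 = 301.9 g ÷ 208.23 g/mol = 1.44984 mol
Mole ratio: 1 mol BaSO4 / 1 mol BaCl2
Moles of BaSO4 = 1.44984 × (1/1) = 1.44984 mol
Theoretical yield = 1.44984 mol × 233.4 g/mol = 338.39 g
Actual yield = 240.3 g
Percent yield = (240.3 / 338.39) × 100% = 71.0%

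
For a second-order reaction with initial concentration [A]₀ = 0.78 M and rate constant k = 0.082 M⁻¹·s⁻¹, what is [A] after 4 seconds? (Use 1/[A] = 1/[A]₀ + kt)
0.6211 M

1/[A] = 1/[A]₀ + k·t = 1/0.78 + (0.082)·(4) = 1.2821 + 0.3280 = 1.6101
[A] = 1/1.6101 = 0.6211 M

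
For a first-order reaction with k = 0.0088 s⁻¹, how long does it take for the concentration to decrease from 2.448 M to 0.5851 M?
162.64 s

From ln[A] = ln[A]₀ - k·t: t = ln([A]₀/[A])/k = ln(2.448/0.5851)/0.0088 = ln(4.1839)/0.0088 = 1.4312/0.0088 = 162.64 s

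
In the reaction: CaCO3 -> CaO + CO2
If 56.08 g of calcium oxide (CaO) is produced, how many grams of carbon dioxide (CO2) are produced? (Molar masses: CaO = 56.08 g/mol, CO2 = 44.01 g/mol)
Moles of CaO = 56.08 g ÷ 56.08 g/mol = 1 mol
Mole ratio: 1 mol CO2 / 1 mol CaO
Moles of CO2 = 1 × (1/1) = 1 mol
Mass of CO2 = 1 mol × 44.01 g/mol = 44.01 g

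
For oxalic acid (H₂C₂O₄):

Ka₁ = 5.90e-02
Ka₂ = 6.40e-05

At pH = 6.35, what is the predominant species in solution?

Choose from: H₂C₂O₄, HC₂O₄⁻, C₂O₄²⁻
C₂O₄²⁻

pKa1 = 1.23, pKa2 = 4.19. Each pKa is the crossover between adjacent species; pH = 6.35 lies in the region where C₂O₄²⁻ predominates.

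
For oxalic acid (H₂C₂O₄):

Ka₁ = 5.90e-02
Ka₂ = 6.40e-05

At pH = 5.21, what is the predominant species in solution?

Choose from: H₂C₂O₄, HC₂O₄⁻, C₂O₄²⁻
C₂O₄²⁻

pKa1 = 1.23, pKa2 = 4.19. Each pKa is the crossover between adjacent species; pH = 5.21 lies in the region where C₂O₄²⁻ predominates.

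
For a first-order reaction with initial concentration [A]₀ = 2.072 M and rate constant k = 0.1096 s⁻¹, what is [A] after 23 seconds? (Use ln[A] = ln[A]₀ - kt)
0.1666 M

ln[A] = ln[A]₀ - k·t = ln(2.072) - (0.1096)·(23) = 0.7285 - 2.5208 = -1.7923
[A] = e^(-1.7923) = 0.1666 M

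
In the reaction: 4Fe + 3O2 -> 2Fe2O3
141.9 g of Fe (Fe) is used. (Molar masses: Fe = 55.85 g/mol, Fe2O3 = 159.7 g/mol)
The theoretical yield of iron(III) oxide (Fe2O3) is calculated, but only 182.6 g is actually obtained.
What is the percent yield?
Moles of Fe = 141.9 g ÷ 55.85 g/mol = 2.54073 mol
Mole ratio: 2 mol Fe2O3 / 4 mol Fe
Moles of Fe2O3 = 2.54073 × (2/4) = 1.27037 mol
Theoretical yield = 1.27037 mol × 159.7 g/mol = 202.88 g
Actual yield = 182.6 g
Percent yield = (182.6 / 202.88) × 100% = 90.0%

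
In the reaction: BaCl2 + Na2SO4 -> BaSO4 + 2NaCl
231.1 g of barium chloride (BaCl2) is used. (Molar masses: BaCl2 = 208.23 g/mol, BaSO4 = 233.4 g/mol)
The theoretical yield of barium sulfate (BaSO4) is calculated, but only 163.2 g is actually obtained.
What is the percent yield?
Moles of BaCl2 = 231.1 g ÷ 208.23 g/mol = 1.10983 mol
Mole ratio: 1 mol BaSO4 / 1 mol BaCl2
Moles of BaSO4 = 1.10983 × (1/1) = 1.10983 mol
Theoretical yield = 1.10983 mol × 233.4 g/mol = 259.03 g
Actual yield = 163.2 g
Percent yield = (163.2 / 259.03) × 100% = 63.0%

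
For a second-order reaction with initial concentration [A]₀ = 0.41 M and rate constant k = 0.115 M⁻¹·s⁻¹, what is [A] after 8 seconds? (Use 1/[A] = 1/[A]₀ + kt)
0.2977 M

1/[A] = 1/[A]₀ + k·t = 1/0.41 + (0.115)·(8) = 2.4390 + 0.9200 = 3.3590
[A] = 1/3.3590 = 0.2977 M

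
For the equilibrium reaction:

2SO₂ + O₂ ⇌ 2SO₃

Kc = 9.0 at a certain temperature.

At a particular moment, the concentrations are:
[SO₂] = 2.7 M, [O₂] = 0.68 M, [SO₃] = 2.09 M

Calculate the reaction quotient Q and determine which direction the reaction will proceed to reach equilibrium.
Q = 0.881, Q < K, reaction proceeds forward (toward products)

Q = ([SO₃]^2) / ([SO₂]^2 × [O₂])
  = ((2.09)^2) / ((2.7)^2·(0.68)) = 4.3681/4.9572 = 0.8812
Since Q = 0.8812 < Kc = 9.0, the reaction proceeds forward (toward products) to reach equilibrium.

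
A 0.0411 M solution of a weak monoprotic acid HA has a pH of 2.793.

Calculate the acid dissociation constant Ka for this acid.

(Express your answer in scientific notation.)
K_a = 6.57e-05

[H⁺] = 10^(−pH) = 10^(−2.793) = 1.611e-03 M. For HA ⇌ H⁺ + A⁻, Ka = x²/(C − x) = (1.611e-03)²/(0.0411 − 1.611e-03) = 6.57e-05.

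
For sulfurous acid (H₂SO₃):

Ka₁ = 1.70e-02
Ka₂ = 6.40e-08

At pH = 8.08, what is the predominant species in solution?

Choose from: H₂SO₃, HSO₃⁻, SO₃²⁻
SO₃²⁻

pKa1 = 1.77, pKa2 = 7.19. Each pKa is the crossover between adjacent species; pH = 8.08 lies in the region where SO₃²⁻ predominates.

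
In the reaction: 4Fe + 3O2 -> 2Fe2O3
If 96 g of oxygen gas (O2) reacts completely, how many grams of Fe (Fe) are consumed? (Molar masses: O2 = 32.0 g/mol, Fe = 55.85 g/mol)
Moles of O2 = 96 g ÷ 32.0 g/mol = 3 mol
Mole ratio: 4 mol Fe / 3 mol O2
Moles of Fe = 3 × (4/3) = 4 mol
Mass of Fe = 4 mol × 55.85 g/mol = 223.4 g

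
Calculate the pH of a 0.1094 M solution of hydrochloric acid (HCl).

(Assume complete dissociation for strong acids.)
pH = 0.96

[H⁺] = 0.1094 M for strong acid. pH = -log[H⁺] = -log(0.1094)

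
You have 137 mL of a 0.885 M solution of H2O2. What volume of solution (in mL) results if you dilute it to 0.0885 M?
Using M₁V₁ = M₂V₂:
0.885 × 137 = 0.0885 × V₂
V₂ = (0.885 × 137) / 0.0885 = 1370 mL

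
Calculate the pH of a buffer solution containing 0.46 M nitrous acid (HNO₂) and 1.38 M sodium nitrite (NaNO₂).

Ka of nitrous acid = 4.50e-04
pH = 3.82

pKa = -log(4.50e-04) = 3.35. pH = pKa + log([A⁻]/[HA]) = 3.35 + log(1.38/0.46)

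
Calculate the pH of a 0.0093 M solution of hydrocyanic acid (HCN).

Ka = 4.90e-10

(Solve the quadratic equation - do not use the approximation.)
pH = 5.67

x² + Ka×x - Ka×C = 0. Using quadratic formula: [H⁺] = 2.1345e-06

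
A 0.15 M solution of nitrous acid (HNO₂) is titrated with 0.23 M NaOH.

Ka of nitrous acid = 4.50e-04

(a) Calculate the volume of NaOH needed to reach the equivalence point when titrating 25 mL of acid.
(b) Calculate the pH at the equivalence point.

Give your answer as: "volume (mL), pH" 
V = 16.3 mL, pH = 8.15

(a) At equivalence: moles acid = moles base.
moles acid = 0.15 × 0.025 = 0.00375 mol; V_NaOH = 0.00375/0.23 = 0.0163 L = 16.3 mL.
(b) At equivalence, all acid → conjugate base A⁻ at [A⁻] = 0.00375/0.0413 = 0.09079 M.
Kb = Kw/Ka = 1.0e-14/4.50e-04 = 2.222e-11; [OH⁻] = √(Kb·[A⁻]) = 1.420e-06; pOH = 5.85; pH = 14 − pOH = 8.15.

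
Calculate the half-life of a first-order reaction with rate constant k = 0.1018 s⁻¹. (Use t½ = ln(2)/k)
6.81 s

t½ = ln(2)/k = 0.6931/0.1018 = 6.81 s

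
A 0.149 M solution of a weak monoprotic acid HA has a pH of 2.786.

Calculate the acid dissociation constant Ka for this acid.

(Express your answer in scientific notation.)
K_a = 1.82e-05

[H⁺] = 10^(−pH) = 10^(−2.786) = 1.637e-03 M. For HA ⇌ H⁺ + A⁻, Ka = x²/(C − x) = (1.637e-03)²/(0.149 − 1.637e-03) = 1.82e-05.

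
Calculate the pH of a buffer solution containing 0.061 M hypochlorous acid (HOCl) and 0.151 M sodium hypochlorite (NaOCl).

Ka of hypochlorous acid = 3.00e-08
pH = 7.92

pKa = -log(3.00e-08) = 7.52. pH = pKa + log([A⁻]/[HA]) = 7.52 + log(0.151/0.061)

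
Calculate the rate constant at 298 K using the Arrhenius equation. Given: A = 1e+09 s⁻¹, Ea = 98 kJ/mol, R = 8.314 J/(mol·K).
6.63e-09 s⁻¹

k = A·exp(-Ea/(R·T)) = 1e+09·exp(-98000/(8.314·298)) = 1e+09·exp(-39.5549) = 1e+09·6.6305e-18 = 6.63e-09 s⁻¹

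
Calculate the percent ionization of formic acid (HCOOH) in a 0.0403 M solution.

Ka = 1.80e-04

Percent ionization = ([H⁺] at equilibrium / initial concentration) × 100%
Percent ionization = 6.46%

Let x = [H⁺]. Ka = x²/(C - x) ⇒ x² + (1.80e-04)x - (1.80e-04)(0.0403) = 0. x = 2.6048e-03. Percent = (2.6048e-03/0.0403) × 100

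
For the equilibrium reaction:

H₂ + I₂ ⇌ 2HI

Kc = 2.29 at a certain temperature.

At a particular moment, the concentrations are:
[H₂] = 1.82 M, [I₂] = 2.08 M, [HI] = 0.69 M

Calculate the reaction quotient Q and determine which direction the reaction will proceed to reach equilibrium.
Q = 0.126, Q < K, reaction proceeds forward (toward products)

Q = ([HI]^2) / ([H₂] × [I₂])
  = ((0.69)^2) / ((1.82)·(2.08)) = 0.4761/3.7856 = 0.1258
Since Q = 0.1258 < Kc = 2.29, the reaction proceeds forward (toward products) to reach equilibrium.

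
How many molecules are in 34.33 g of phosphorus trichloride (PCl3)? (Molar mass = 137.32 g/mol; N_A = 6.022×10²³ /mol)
Moles = 34.33 g ÷ 137.32 g/mol = 0.25 mol
Molecules = 0.25 mol × 6.022×10²³ /mol = 1.506e+23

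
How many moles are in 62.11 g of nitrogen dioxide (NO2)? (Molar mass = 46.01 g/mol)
Moles = 62.11 g ÷ 46.01 g/mol = 1.35 mol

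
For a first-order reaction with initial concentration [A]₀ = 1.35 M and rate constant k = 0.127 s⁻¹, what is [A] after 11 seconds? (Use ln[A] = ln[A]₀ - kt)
0.3339 M

ln[A] = ln[A]₀ - k·t = ln(1.35) - (0.127)·(11) = 0.3001 - 1.3970 = -1.0969
[A] = e^(-1.0969) = 0.3339 M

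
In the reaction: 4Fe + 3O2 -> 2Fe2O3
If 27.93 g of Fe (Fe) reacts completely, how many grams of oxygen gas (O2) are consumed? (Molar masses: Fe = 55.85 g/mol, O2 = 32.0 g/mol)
Moles of Fe = 27.93 g ÷ 55.85 g/mol = 0.50009 mol
Mole ratio: 3 mol O2 / 4 mol Fe
Moles of O2 = 0.50009 × (3/4) = 0.375067 mol
Mass of O2 = 0.375067 mol × 32.0 g/mol = 12 g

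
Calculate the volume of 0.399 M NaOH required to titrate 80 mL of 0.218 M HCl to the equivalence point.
V_{base} = 43.7 mL

At equivalence: moles acid = moles base.
moles HCl = 0.218 M × 0.08 L = 0.01744 mol
V_NaOH = 0.01744 mol ÷ 0.399 M = 0.04371 L = 43.7 mL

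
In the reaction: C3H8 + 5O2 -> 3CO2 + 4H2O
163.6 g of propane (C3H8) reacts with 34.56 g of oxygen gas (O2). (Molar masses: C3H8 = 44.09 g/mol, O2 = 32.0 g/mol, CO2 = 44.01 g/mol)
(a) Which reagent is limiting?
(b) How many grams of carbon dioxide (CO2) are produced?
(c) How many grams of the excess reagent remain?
(a) O2, (b) 28.52 g, (c) 154.1 g

Moles of C3H8 = 163.6 g ÷ 44.09 g/mol = 3.71059 mol
Moles of O2 = 34.56 g ÷ 32.0 g/mol = 1.08 mol
Moles ÷ coefficient: C3H8: 3.71059/1 = 3.711, O2: 1.08/5 = 0.216
(a) O2 has the smaller value, so O2 is the limiting reagent.
(b) Moles of CO2 = 1.08 mol O2 × (3/5) = 0.648 mol; mass = 0.648 mol × 44.01 g/mol = 28.52 g
(c) C3H8 consumed = 1.08 × (1/5) = 0.216 mol; remaining = 3.71059 − 0.216 = 3.49459 mol; mass = 3.49459 mol × 44.09 g/mol = 154.1 g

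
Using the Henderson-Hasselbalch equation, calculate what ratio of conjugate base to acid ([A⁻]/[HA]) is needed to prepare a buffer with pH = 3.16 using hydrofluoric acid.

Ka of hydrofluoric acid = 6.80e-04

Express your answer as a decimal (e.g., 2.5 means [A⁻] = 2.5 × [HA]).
[A⁻]/[HA] = 0.983

pKa = −log(6.80e-04) = 3.1675. pH = pKa + log([A⁻]/[HA]). 3.16 = 3.1675 + log(ratio). log(ratio) = 3.16 − 3.1675 = -0.0075. ratio = 10^(-0.0075) = 0.983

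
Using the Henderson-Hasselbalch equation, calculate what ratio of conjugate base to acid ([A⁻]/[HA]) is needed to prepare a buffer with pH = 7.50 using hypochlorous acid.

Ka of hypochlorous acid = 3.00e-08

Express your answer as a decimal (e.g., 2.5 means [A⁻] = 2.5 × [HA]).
[A⁻]/[HA] = 0.949

pKa = −log(3.00e-08) = 7.5229. pH = pKa + log([A⁻]/[HA]). 7.50 = 7.5229 + log(ratio). log(ratio) = 7.50 − 7.5229 = -0.0229. ratio = 10^(-0.0229) = 0.949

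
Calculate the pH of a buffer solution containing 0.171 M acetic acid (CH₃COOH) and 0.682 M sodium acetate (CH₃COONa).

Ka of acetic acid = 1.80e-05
pH = 5.35

pKa = -log(1.80e-05) = 4.74. pH = pKa + log([A⁻]/[HA]) = 4.74 + log(0.682/0.171)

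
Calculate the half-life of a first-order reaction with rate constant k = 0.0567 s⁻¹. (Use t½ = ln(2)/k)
12.22 s

t½ = ln(2)/k = 0.6931/0.0567 = 12.22 s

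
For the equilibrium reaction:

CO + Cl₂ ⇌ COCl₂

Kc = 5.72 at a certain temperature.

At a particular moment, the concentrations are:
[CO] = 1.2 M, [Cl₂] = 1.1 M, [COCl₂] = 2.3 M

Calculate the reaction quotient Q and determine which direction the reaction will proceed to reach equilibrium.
Q = 1.742, Q < K, reaction proceeds forward (toward products)

Q = ([COCl₂]) / ([CO] × [Cl₂])
  = ((2.3)) / ((1.2)·(1.1)) = 2.3/1.32 = 1.742
Since Q = 1.742 < Kc = 5.72, the reaction proceeds forward (toward products) to reach equilibrium.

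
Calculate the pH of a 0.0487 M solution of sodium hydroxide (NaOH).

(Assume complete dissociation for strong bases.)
pH = 12.69

[OH⁻] = 0.0487 M for strong base. pOH = -log[OH⁻] = 1.31, pH = 14 - pOH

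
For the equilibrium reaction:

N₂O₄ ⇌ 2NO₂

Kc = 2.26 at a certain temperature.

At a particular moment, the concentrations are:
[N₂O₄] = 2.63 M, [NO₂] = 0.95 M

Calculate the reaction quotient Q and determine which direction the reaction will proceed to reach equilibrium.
Q = 0.343, Q < K, reaction proceeds forward (toward products)

Q = ([NO₂]^2) / ([N₂O₄])
  = ((0.95)^2) / ((2.63)) = 0.9025/2.63 = 0.3432
Since Q = 0.3432 < Kc = 2.26, the reaction proceeds forward (toward products) to reach equilibrium.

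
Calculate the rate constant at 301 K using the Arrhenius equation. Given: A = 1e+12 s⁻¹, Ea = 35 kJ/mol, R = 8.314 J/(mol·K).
8.43e+05 s⁻¹

k = A·exp(-Ea/(R·T)) = 1e+12·exp(-35000/(8.314·301)) = 1e+12·exp(-13.9859) = 1e+12·8.4331e-07 = 8.43e+05 s⁻¹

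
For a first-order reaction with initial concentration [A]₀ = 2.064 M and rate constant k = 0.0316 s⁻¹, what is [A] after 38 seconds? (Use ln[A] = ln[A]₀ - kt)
0.6212 M

ln[A] = ln[A]₀ - k·t = ln(2.064) - (0.0316)·(38) = 0.7246 - 1.2008 = -0.4762
[A] = e^(-0.4762) = 0.6212 M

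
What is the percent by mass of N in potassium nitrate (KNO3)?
Mass of N in formula = 14.01 × 1 = 14.01 g/mol
Molar mass = 101.11 g/mol
% N = (14.01/101.11) × 100% = 13.86%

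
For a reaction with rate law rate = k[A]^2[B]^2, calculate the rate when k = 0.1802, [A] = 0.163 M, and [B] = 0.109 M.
5.688e-05 M/s

rate = k·[A]^2·[B]^2 = 0.1802·(0.163)^2·(0.109)^2 = 0.1802·0.026569·0.011881 = 5.688e-05 M/s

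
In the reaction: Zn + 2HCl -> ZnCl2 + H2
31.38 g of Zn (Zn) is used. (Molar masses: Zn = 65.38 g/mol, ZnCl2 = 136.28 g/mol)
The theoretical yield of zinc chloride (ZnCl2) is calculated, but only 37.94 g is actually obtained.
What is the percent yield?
Moles of Zn = 31.38 g ÷ 65.38 g/mol = 0.479963 mol
Mole ratio: 1 mol ZnCl2 / 1 mol Zn
Moles of ZnCl2 = 0.479963 × (1/1) = 0.479963 mol
Theoretical yield = 0.479963 mol × 136.28 g/mol = 65.409 g
Actual yield = 37.94 g
Percent yield = (37.94 / 65.409) × 100% = 58.0%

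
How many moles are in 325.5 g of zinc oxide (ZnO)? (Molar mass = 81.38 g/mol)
Moles = 325.5 g ÷ 81.38 g/mol = 4 mol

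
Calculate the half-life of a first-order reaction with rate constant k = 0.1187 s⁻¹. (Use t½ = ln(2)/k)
5.84 s

t½ = ln(2)/k = 0.6931/0.1187 = 5.84 s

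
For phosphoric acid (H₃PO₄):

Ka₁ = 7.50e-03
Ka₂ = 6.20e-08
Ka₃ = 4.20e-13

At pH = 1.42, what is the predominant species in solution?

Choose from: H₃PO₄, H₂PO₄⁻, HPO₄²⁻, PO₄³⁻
H₃PO₄

pKa1 = 2.12, pKa2 = 7.21, pKa3 = 12.38. Each pKa is the crossover between adjacent species; pH = 1.42 lies in the region where H₃PO₄ predominates.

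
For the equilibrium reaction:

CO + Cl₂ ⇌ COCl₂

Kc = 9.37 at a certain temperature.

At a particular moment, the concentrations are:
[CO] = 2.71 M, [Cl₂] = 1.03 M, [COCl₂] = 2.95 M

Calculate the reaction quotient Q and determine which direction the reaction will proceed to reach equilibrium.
Q = 1.057, Q < K, reaction proceeds forward (toward products)

Q = ([COCl₂]) / ([CO] × [Cl₂])
  = ((2.95)) / ((2.71)·(1.03)) = 2.95/2.7913 = 1.057
Since Q = 1.057 < Kc = 9.37, the reaction proceeds forward (toward products) to reach equilibrium.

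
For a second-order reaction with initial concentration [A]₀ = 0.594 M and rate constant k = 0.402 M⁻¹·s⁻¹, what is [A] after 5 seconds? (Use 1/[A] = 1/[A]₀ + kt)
0.2707 M

1/[A] = 1/[A]₀ + k·t = 1/0.594 + (0.402)·(5) = 1.6835 + 2.0100 = 3.6935
[A] = 1/3.6935 = 0.2707 M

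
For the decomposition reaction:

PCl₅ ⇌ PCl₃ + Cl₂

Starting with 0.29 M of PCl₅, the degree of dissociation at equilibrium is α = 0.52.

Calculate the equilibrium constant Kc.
K_c = 0.1634

x = α·[A]₀ = 0.52 × 0.29 = 0.1508 M dissociated.
At eq: [PCl₅] = 0.29 − 0.1508 = 0.1392 M; [PCl₃] = [Cl₂] = x = 0.1508 M.
Kc = [PCl₃][Cl₂]/[PCl₅] = (0.1508)²/0.1392 = 0.1634.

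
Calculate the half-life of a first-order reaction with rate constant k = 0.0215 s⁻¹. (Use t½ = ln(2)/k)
32.24 s

t½ = ln(2)/k = 0.6931/0.0215 = 32.24 s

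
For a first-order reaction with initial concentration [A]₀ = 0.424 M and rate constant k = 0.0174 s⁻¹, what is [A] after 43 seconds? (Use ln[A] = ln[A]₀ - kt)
0.2006 M

ln[A] = ln[A]₀ - k·t = ln(0.424) - (0.0174)·(43) = -0.8580 - 0.7482 = -1.6062
[A] = e^(-1.6062) = 0.2006 M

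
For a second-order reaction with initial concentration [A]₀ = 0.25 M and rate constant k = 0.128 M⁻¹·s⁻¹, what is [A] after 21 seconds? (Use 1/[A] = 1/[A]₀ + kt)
0.1495 M

1/[A] = 1/[A]₀ + k·t = 1/0.25 + (0.128)·(21) = 4.0000 + 2.6880 = 6.6880
[A] = 1/6.6880 = 0.1495 M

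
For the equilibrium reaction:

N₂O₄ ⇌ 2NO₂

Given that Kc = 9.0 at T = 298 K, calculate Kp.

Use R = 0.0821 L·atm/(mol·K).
K_p = 220.1922

Δn = (moles gaseous products) − (moles gaseous reactants) = 1
T = 298 K; RT = 0.0821 × 298 = 24.4658
Kp = Kc·(RT)^Δn = 9.0 × (24.4658)^1 = 9.0 × 24.4658 = 220.1922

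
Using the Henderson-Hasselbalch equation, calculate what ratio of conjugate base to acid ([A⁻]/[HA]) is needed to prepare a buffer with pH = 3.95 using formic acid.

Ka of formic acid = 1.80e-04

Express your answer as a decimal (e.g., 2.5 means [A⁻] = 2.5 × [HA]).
[A⁻]/[HA] = 1.604

pKa = −log(1.80e-04) = 3.7447. pH = pKa + log([A⁻]/[HA]). 3.95 = 3.7447 + log(ratio). log(ratio) = 3.95 − 3.7447 = 0.2053. ratio = 10^(0.2053) = 1.604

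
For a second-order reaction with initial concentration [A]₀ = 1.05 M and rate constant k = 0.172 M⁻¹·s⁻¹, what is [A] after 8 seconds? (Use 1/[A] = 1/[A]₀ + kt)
0.4295 M

1/[A] = 1/[A]₀ + k·t = 1/1.05 + (0.172)·(8) = 0.9524 + 1.3760 = 2.3284
[A] = 1/2.3284 = 0.4295 M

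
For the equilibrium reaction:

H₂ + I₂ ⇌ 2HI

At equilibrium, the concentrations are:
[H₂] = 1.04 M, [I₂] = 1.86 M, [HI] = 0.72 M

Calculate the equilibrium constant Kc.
K_c = 0.2680

Kc = ([HI]^2) / ([H₂] × [I₂])
   = ((0.72)^2) / ((1.04)·(1.86))
   = 0.5184 / 1.9344 = 0.2680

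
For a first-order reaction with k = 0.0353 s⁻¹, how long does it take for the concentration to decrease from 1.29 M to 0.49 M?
27.42 s

From ln[A] = ln[A]₀ - k·t: t = ln([A]₀/[A])/k = ln(1.29/0.49)/0.0353 = ln(2.6327)/0.0353 = 0.9680/0.0353 = 27.42 s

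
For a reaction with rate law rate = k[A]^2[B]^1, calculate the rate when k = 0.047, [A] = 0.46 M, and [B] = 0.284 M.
0.002824 M/s

rate = k·[A]^2·[B]^1 = 0.047·(0.46)^2·(0.284)^1 = 0.047·0.2116·0.284 = 0.002824 M/s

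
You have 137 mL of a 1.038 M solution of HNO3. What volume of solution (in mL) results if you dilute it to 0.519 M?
Using M₁V₁ = M₂V₂:
1.038 × 137 = 0.519 × V₂
V₂ = (1.038 × 137) / 0.519 = 274 mL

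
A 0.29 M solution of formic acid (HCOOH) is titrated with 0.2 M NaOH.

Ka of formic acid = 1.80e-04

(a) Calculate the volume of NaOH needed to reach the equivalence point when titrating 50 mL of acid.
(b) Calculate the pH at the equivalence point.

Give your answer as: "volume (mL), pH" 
V = 72.5 mL, pH = 8.41

(a) At equivalence: moles acid = moles base.
moles acid = 0.29 × 0.05 = 0.0145 mol; V_NaOH = 0.0145/0.2 = 0.0725 L = 72.5 mL.
(b) At equivalence, all acid → conjugate base A⁻ at [A⁻] = 0.0145/0.1225 = 0.1184 M.
Kb = Kw/Ka = 1.0e-14/1.80e-04 = 5.556e-11; [OH⁻] = √(Kb·[A⁻]) = 2.564e-06; pOH = 5.59; pH = 14 − pOH = 8.41.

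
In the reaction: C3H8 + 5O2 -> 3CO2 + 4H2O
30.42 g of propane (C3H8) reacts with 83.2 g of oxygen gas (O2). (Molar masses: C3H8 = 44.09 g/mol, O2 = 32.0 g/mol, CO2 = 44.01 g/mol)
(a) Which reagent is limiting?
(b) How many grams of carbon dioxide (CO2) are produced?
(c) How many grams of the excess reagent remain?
(a) O2, (b) 68.66 g, (c) 7.493 g

Moles of C3H8 = 30.42 g ÷ 44.09 g/mol = 0.689952 mol
Moles of O2 = 83.2 g ÷ 32.0 g/mol = 2.6 mol
Moles ÷ coefficient: C3H8: 0.689952/1 = 0.69, O2: 2.6/5 = 0.52
(a) O2 has the smaller value, so O2 is the limiting reagent.
(b) Moles of CO2 = 2.6 mol O2 × (3/5) = 1.56 mol; mass = 1.56 mol × 44.01 g/mol = 68.66 g
(c) C3H8 consumed = 2.6 × (1/5) = 0.52 mol; remaining = 0.689952 − 0.52 = 0.169952 mol; mass = 0.169952 mol × 44.09 g/mol = 7.493 g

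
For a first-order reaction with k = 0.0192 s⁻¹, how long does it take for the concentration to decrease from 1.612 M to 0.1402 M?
127.20 s

From ln[A] = ln[A]₀ - k·t: t = ln([A]₀/[A])/k = ln(1.612/0.1402)/0.0192 = ln(11.4979)/0.0192 = 2.4422/0.0192 = 127.20 s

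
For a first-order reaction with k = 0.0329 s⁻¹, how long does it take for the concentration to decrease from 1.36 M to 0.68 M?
21.07 s

From ln[A] = ln[A]₀ - k·t: t = ln([A]₀/[A])/k = ln(1.36/0.68)/0.0329 = ln(2.0000)/0.0329 = 0.6931/0.0329 = 21.07 s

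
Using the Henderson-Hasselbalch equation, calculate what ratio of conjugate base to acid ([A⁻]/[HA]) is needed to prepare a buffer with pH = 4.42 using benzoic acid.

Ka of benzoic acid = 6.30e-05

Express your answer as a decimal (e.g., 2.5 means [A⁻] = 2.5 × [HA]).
[A⁻]/[HA] = 1.657

pKa = −log(6.30e-05) = 4.2007. pH = pKa + log([A⁻]/[HA]). 4.42 = 4.2007 + log(ratio). log(ratio) = 4.42 − 4.2007 = 0.2193. ratio = 10^(0.2193) = 1.657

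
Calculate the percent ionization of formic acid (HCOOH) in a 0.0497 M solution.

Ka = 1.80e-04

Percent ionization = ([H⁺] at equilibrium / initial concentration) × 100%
Percent ionization = 5.84%

Let x = [H⁺]. Ka = x²/(C - x) ⇒ x² + (1.80e-04)x - (1.80e-04)(0.0497) = 0. x = 2.9023e-03. Percent = (2.9023e-03/0.0497) × 100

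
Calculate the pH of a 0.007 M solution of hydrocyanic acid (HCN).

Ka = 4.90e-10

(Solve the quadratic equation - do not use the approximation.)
pH = 5.73

x² + Ka×x - Ka×C = 0. Using quadratic formula: [H⁺] = 1.8518e-06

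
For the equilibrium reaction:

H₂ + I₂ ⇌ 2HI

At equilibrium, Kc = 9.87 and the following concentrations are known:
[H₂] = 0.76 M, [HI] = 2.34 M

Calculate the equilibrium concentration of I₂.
[I₂] = 0.7300 M

Kc = ([HI]^2) / ([H₂] × [I₂]) = 9.87
[I₂]^1 = (product terms)/(Kc · other reactant terms) = 5.4756 / (9.87 · 0.76) = 0.72996
[I₂] = 0.7300 M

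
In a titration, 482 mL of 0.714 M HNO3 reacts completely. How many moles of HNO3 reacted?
Moles = Molarity × Volume (L)
Moles = 0.714 M × 0.482 L = 0.3441 mol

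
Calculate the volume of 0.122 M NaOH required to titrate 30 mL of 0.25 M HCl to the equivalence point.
V_{base} = 61.5 mL

At equivalence: moles acid = moles base.
moles HCl = 0.25 M × 0.03 L = 0.0075 mol
V_NaOH = 0.0075 mol ÷ 0.122 M = 0.06148 L = 61.5 mL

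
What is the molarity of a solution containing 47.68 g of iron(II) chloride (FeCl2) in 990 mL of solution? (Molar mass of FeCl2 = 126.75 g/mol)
Moles of FeCl2 = 47.68 g ÷ 126.75 g/mol = 0.376174 mol
Volume = 990 mL = 0.99 L
Molarity = 0.376174 mol ÷ 0.99 L = 0.38 M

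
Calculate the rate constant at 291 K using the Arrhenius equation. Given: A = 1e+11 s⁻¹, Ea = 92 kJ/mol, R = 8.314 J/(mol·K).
3.06e-06 s⁻¹

k = A·exp(-Ea/(R·T)) = 1e+11·exp(-92000/(8.314·291)) = 1e+11·exp(-38.0264) = 1e+11·3.0574e-17 = 3.06e-06 s⁻¹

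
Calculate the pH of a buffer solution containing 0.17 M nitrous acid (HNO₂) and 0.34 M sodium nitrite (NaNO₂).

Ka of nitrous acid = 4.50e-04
pH = 3.65

pKa = -log(4.50e-04) = 3.35. pH = pKa + log([A⁻]/[HA]) = 3.35 + log(0.34/0.17)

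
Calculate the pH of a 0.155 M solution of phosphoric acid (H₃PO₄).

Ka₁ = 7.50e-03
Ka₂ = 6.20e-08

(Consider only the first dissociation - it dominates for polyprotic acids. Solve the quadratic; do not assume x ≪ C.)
pH = 1.51

x² + Ka₁·x − Ka₁·C = 0 with Ka₁ = 7.50e-03, C = 0.155.
x = (−Ka₁ + √(Ka₁² + 4·Ka₁·C))/2 = 3.0551e-02 M, so pH = 1.51.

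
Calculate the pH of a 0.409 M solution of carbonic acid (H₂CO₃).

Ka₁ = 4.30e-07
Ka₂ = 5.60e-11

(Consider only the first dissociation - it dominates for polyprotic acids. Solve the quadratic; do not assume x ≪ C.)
pH = 3.38

x² + Ka₁·x − Ka₁·C = 0 with Ka₁ = 4.30e-07, C = 0.409.
x = (−Ka₁ + √(Ka₁² + 4·Ka₁·C))/2 = 4.1915e-04 M, so pH = 3.38.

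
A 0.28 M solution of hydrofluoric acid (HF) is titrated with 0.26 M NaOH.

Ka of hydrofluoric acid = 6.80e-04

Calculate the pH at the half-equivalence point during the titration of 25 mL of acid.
pH = pKa = 3.17

At the half-equivalence point, [HA] = [A⁻], so by Henderson–Hasselbalch pH = pKa + log(1) = pKa.
pKa = −log(6.80e-04) = 3.17.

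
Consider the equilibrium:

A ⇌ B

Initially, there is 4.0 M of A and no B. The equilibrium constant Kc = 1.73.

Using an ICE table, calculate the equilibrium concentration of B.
[B] = 2.535 M

ICE: [A] = 4.0 − x, [B] = x.
Kc = x/(4.0 − x) = 1.73 ⇒ x = 1.73·4.0/(1 + 1.73) = 6.92/2.73 = 2.535.
[B] = x = 2.535 M.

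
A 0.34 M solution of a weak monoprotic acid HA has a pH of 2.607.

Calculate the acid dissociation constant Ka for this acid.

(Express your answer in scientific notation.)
K_a = 1.81e-05

[H⁺] = 10^(−pH) = 10^(−2.607) = 2.472e-03 M. For HA ⇌ H⁺ + A⁻, Ka = x²/(C − x) = (2.472e-03)²/(0.34 − 2.472e-03) = 1.81e-05.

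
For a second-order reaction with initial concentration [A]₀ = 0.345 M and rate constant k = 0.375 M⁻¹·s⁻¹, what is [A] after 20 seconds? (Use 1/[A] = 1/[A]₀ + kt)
0.0962 M

1/[A] = 1/[A]₀ + k·t = 1/0.345 + (0.375)·(20) = 2.8986 + 7.5000 = 10.3986
[A] = 1/10.3986 = 0.0962 M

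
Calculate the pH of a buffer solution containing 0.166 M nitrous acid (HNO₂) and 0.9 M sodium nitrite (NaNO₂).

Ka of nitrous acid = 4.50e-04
pH = 4.08

pKa = -log(4.50e-04) = 3.35. pH = pKa + log([A⁻]/[HA]) = 3.35 + log(0.9/0.166)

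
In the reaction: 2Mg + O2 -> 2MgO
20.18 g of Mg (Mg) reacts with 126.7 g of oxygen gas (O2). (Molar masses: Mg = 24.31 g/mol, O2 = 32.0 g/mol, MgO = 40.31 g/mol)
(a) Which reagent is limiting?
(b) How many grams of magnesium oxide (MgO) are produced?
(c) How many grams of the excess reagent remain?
(a) Mg, (b) 33.46 g, (c) 113.4 g

Moles of Mg = 20.18 g ÷ 24.31 g/mol = 0.830111 mol
Moles of O2 = 126.7 g ÷ 32.0 g/mol = 3.95938 mol
Moles ÷ coefficient: Mg: 0.830111/2 = 0.4151, O2: 3.95938/1 = 3.959
(a) Mg has the smaller value, so Mg is the limiting reagent.
(b) Moles of MgO = 0.830111 mol Mg × (2/2) = 0.830111 mol; mass = 0.830111 mol × 40.31 g/mol = 33.46 g
(c) O2 consumed = 0.830111 × (1/2) = 0.415056 mol; remaining = 3.95938 − 0.415056 = 3.54432 mol; mass = 3.54432 mol × 32.0 g/mol = 113.4 g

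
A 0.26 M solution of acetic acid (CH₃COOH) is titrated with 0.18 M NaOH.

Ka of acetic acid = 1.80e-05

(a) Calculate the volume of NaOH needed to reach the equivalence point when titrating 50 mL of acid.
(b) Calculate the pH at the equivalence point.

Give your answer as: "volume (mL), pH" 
V = 72.2 mL, pH = 8.89

(a) At equivalence: moles acid = moles base.
moles acid = 0.26 × 0.05 = 0.013 mol; V_NaOH = 0.013/0.18 = 0.07222 L = 72.2 mL.
(b) At equivalence, all acid → conjugate base A⁻ at [A⁻] = 0.013/0.1222 = 0.1064 M.
Kb = Kw/Ka = 1.0e-14/1.80e-05 = 5.556e-10; [OH⁻] = √(Kb·[A⁻]) = 7.687e-06; pOH = 5.11; pH = 14 − pOH = 8.89.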